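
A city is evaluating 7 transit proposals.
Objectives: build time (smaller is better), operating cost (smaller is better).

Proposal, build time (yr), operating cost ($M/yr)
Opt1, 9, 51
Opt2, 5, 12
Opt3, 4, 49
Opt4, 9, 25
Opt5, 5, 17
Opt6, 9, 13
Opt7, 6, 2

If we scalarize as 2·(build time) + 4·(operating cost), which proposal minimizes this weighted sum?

Opt1: 2·9 + 4·51 = 222
Opt2: 2·5 + 4·12 = 58
Opt3: 2·4 + 4·49 = 204
Opt4: 2·9 + 4·25 = 118
Opt5: 2·5 + 4·17 = 78
Opt6: 2·9 + 4·13 = 70
Opt7: 2·6 + 4·2 = 20
Lowest: Opt7 at 20.

Opt7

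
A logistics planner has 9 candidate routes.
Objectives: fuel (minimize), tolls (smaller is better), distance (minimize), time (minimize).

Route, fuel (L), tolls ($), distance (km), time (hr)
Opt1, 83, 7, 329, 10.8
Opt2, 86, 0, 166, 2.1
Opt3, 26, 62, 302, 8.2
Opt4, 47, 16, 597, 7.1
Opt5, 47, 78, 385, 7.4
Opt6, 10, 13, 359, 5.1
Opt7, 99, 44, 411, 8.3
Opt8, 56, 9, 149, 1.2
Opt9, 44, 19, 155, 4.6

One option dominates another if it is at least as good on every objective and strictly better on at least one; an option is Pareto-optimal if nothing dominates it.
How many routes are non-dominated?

6

Opt1: not dominated.
Opt2: not dominated (best tolls).
Opt3: not dominated.
Opt4: dominated by Opt6 (fuel 10≤47, tolls 13≤16, distance 359≤597, time 5.1≤7.1).
Opt5: dominated by Opt6 (fuel 10≤47, tolls 13≤78, distance 359≤385, time 5.1≤7.4).
Opt6: not dominated (best fuel).
Opt7: dominated by Opt2 (fuel 86≤99, tolls 0≤44, distance 166≤411, time 2.1≤8.3).
Opt8: not dominated (best distance).
Opt9: not dominated.
Pareto-optimal: Opt1, Opt2, Opt3, Opt6, Opt8, Opt9 → 6.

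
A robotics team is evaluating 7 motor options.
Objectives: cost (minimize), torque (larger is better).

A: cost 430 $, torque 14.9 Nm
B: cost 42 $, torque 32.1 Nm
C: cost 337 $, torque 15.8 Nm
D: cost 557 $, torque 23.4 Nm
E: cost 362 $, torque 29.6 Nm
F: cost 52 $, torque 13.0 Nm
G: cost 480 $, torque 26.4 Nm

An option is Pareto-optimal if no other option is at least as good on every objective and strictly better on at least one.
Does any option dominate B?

No

A: worse on cost (430 vs 42).
C: worse on cost (337 vs 42).
D: worse on cost (557 vs 42).
E: worse on cost (362 vs 42).
F: worse on cost (52 vs 42).
G: worse on cost (480 vs 42).
No option is at least as good as B on every objective and strictly better on one.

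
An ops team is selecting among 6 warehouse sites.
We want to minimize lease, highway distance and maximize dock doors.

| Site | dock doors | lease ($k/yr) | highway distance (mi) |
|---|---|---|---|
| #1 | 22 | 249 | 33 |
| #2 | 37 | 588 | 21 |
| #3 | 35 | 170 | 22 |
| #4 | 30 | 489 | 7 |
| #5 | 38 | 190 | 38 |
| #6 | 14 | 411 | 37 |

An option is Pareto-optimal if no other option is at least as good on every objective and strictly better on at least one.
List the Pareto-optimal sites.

#1: dominated by #3 (dock doors 35≥22, lease 170≤249, highway distance 22≤33).
#2: not dominated.
#3: not dominated (best lease).
#4: not dominated (best highway distance).
#5: not dominated (best dock doors).
#6: dominated by #1 (dock doors 22≥14, lease 249≤411, highway distance 33≤37).

#2, #3, #4, #5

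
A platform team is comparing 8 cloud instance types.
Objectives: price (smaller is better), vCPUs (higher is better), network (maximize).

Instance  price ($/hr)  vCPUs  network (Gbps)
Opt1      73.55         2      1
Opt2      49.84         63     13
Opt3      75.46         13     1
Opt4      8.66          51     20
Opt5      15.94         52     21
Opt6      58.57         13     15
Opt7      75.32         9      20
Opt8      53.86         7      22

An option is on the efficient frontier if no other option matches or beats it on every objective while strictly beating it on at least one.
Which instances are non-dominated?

Opt1: dominated by Opt2 (price 49.84≤73.55, vCPUs 63≥2, network 13≥1).
Opt2: not dominated (best vCPUs).
Opt3: dominated by Opt2 (price 49.84≤75.46, vCPUs 63≥13, network 13≥1).
Opt4: not dominated (best price).
Opt5: not dominated.
Opt6: dominated by Opt4 (price 8.66≤58.57, vCPUs 51≥13, network 20≥15).
Opt7: dominated by Opt4 (price 8.66≤75.32, vCPUs 51≥9, network 20≥20).
Opt8: not dominated (best network).

Opt2, Opt4, Opt5, Opt8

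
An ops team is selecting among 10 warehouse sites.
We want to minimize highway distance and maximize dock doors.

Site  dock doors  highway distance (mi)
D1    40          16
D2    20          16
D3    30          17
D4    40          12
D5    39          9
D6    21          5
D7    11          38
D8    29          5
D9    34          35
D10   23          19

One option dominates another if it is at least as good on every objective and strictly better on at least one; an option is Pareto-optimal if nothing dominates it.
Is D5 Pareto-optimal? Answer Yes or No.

Yes

D1: worse on highway distance (16 vs 9).
D2: worse on dock doors (20 vs 39).
D3: worse on dock doors (30 vs 39).
D4: worse on highway distance (12 vs 9).
D6: worse on dock doors (21 vs 39).
D7: worse on dock doors (11 vs 39).
D8: worse on dock doors (29 vs 39).
D9: worse on dock doors (34 vs 39).
D10: worse on dock doors (23 vs 39).
No option is at least as good as D5 on every objective and strictly better on one.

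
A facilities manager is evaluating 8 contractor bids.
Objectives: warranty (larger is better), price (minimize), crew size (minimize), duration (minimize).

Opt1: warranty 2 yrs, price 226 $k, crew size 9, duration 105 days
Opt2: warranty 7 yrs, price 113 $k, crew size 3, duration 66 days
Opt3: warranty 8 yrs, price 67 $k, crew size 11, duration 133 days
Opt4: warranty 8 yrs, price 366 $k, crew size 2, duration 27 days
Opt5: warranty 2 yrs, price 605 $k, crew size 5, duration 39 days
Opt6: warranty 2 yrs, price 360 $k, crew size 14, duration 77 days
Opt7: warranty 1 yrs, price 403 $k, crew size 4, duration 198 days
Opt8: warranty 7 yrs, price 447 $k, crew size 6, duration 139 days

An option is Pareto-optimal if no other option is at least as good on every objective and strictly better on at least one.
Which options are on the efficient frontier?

Opt1: dominated by Opt2 (warranty 7≥2, price 113≤226, crew size 3≤9, duration 66≤105).
Opt2: not dominated.
Opt3: not dominated (best price).
Opt4: not dominated (best crew size).
Opt5: dominated by Opt4 (warranty 8≥2, price 366≤605, crew size 2≤5, duration 27≤39).
Opt6: dominated by Opt2 (warranty 7≥2, price 113≤360, crew size 3≤14, duration 66≤77).
Opt7: dominated by Opt2 (warranty 7≥1, price 113≤403, crew size 3≤4, duration 66≤198).
Opt8: dominated by Opt2 (warranty 7≥7, price 113≤447, crew size 3≤6, duration 66≤139).

Opt2, Opt3, Opt4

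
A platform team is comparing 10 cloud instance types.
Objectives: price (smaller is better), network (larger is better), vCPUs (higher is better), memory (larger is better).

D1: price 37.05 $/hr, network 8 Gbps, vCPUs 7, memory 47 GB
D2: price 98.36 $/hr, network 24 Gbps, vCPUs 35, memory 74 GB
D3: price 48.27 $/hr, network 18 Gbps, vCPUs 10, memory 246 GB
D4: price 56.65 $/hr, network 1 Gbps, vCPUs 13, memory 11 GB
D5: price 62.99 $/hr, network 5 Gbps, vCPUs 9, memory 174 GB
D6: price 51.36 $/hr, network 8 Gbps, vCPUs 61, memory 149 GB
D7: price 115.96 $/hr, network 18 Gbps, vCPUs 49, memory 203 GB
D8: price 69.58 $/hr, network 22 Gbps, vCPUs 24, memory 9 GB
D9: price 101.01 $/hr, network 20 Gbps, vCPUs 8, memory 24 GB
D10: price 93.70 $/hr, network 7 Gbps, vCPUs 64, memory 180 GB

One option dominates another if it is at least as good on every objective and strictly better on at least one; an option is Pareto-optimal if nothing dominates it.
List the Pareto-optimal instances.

D1, D2, D3, D6, D7, D8, D10

D1: not dominated (best price).
D2: not dominated (best network).
D3: not dominated (best memory).
D4: dominated by D6 (price 51.36≤56.65, network 8≥1, vCPUs 61≥13, memory 149≥11).
D5: dominated by D3 (price 48.27≤62.99, network 18≥5, vCPUs 10≥9, memory 246≥174).
D6: not dominated.
D7: not dominated.
D8: not dominated.
D9: dominated by D2 (price 98.36≤101.01, network 24≥20, vCPUs 35≥8, memory 74≥24).
D10: not dominated (best vCPUs).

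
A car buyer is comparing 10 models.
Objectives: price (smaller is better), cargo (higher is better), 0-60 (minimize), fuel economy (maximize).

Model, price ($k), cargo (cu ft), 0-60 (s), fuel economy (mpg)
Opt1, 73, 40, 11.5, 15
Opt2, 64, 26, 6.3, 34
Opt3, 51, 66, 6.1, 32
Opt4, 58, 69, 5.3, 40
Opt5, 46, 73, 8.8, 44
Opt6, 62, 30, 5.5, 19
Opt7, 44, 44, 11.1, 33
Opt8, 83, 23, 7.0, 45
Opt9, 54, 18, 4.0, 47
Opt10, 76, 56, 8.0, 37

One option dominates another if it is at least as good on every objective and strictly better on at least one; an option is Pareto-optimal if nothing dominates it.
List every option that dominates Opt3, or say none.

Opt1: worse on price (73 vs 51).
Opt2: worse on price (64 vs 51).
Opt4: worse on price (58 vs 51).
Opt5: worse on 0-60 (8.8 vs 6.1).
Opt6: worse on price (62 vs 51).
Opt7: worse on cargo (44 vs 66).
Opt8: worse on price (83 vs 51).
Opt9: worse on price (54 vs 51).
Opt10: worse on price (76 vs 51).
No option dominates Opt3.

none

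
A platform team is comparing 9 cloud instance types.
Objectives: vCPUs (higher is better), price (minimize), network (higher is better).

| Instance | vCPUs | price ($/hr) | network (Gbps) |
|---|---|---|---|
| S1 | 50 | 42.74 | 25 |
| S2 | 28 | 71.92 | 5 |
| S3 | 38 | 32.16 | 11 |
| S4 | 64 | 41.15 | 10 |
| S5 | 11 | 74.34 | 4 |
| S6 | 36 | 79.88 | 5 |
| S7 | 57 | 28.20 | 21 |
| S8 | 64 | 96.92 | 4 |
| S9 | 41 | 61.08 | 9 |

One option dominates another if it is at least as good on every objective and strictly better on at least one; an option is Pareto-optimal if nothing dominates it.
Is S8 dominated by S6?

No

S6 vs S8: S6 is worse on vCPUs (36 vs 64), so it does not dominate S8.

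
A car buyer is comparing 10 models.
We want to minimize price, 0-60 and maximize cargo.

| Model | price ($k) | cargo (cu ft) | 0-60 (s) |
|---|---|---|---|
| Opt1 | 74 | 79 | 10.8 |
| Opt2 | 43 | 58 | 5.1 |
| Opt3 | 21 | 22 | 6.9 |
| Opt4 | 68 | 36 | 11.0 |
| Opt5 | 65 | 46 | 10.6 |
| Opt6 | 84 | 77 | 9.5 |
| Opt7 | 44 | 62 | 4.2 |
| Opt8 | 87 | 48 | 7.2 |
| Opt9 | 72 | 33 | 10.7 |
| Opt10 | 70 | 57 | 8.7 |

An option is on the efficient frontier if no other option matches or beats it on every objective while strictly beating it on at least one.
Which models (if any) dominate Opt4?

Opt2, Opt5, Opt7

Opt2: price 43≤68, cargo 58≥36, 0-60 5.1≤11.0 — dominates Opt4.
Opt5: price 65≤68, cargo 46≥36, 0-60 10.6≤11.0 — dominates Opt4.
Opt7: price 44≤68, cargo 62≥36, 0-60 4.2≤11.0 — dominates Opt4.
Others (Opt1, Opt3, Opt6, Opt8, Opt9, Opt10) are each worse than Opt4 on at least one objective.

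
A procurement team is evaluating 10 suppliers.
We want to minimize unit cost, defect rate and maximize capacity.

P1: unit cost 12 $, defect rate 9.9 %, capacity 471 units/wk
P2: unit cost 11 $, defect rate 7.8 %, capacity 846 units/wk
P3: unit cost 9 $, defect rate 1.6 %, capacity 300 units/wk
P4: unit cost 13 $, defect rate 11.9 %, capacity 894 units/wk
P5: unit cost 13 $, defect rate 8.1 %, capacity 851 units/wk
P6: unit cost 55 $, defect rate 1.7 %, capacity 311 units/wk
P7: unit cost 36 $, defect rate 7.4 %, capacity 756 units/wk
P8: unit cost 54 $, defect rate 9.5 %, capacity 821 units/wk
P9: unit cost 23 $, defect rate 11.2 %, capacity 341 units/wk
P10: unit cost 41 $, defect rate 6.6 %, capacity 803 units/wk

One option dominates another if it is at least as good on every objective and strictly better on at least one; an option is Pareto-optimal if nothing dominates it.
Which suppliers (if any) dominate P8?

P2, P5

P2: unit cost 11≤54, defect rate 7.8≤9.5, capacity 846≥821 — dominates P8.
P5: unit cost 13≤54, defect rate 8.1≤9.5, capacity 851≥821 — dominates P8.
Others (P1, P3, P4, P6, P7, P9, P10) are each worse than P8 on at least one objective.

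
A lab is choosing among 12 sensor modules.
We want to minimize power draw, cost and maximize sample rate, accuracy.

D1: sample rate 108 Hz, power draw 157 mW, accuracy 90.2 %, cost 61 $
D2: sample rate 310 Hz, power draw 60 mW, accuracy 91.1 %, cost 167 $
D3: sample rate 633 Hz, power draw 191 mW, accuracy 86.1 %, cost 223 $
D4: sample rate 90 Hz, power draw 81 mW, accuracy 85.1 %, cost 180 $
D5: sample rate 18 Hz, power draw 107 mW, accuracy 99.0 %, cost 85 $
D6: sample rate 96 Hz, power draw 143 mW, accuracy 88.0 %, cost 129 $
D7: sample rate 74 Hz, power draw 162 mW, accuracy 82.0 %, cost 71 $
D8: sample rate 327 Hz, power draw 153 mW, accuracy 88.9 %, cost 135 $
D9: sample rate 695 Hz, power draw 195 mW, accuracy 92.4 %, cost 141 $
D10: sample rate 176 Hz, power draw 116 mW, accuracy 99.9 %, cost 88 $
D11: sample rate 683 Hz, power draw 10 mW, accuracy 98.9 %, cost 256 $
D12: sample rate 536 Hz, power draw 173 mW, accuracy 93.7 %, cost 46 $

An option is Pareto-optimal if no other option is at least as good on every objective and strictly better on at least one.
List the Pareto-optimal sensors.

D1, D2, D3, D5, D8, D9, D10, D11, D12

D1: not dominated.
D2: not dominated.
D3: not dominated.
D4: dominated by D2 (sample rate 310≥90, power draw 60≤81, accuracy 91.1≥85.1, cost 167≤180).
D5: not dominated.
D6: dominated by D10 (sample rate 176≥96, power draw 116≤143, accuracy 99.9≥88.0, cost 88≤129).
D7: dominated by D1 (sample rate 108≥74, power draw 157≤162, accuracy 90.2≥82.0, cost 61≤71).
D8: not dominated.
D9: not dominated (best sample rate).
D10: not dominated (best accuracy).
D11: not dominated (best power draw).
D12: not dominated (best cost).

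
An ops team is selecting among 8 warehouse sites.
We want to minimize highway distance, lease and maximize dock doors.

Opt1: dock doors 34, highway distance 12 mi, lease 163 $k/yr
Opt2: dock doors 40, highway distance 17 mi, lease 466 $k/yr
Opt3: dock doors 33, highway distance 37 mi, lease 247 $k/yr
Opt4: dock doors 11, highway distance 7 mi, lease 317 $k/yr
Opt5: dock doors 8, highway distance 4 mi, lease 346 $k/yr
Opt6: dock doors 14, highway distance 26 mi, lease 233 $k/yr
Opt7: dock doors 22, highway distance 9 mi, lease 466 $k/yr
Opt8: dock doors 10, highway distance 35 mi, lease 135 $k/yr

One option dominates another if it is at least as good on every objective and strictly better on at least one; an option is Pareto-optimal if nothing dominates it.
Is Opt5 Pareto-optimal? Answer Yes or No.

Yes

Opt1: worse on highway distance (12 vs 4).
Opt2: worse on highway distance (17 vs 4).
Opt3: worse on highway distance (37 vs 4).
Opt4: worse on highway distance (7 vs 4).
Opt6: worse on highway distance (26 vs 4).
Opt7: worse on highway distance (9 vs 4).
Opt8: worse on highway distance (35 vs 4).
No option is at least as good as Opt5 on every objective and strictly better on one.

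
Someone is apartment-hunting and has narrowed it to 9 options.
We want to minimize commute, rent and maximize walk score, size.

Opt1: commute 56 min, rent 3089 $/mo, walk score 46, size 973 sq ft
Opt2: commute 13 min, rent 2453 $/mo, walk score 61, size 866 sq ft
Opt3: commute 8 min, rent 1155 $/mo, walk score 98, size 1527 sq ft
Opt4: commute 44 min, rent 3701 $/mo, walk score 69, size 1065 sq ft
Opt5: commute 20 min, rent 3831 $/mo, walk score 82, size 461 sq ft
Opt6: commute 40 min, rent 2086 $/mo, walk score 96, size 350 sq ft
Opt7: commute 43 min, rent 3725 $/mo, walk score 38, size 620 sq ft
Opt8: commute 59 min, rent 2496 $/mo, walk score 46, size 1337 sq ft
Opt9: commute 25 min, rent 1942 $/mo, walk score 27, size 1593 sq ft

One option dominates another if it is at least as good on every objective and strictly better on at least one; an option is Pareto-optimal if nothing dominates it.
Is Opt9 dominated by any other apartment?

Opt1: worse on commute (56 vs 25).
Opt2: worse on rent (2453 vs 1942).
Opt3: worse on size (1527 vs 1593).
Opt4: worse on commute (44 vs 25).
Opt5: worse on rent (3831 vs 1942).
Opt6: worse on commute (40 vs 25).
Opt7: worse on commute (43 vs 25).
Opt8: worse on commute (59 vs 25).
No option is at least as good as Opt9 on every objective and strictly better on one.

No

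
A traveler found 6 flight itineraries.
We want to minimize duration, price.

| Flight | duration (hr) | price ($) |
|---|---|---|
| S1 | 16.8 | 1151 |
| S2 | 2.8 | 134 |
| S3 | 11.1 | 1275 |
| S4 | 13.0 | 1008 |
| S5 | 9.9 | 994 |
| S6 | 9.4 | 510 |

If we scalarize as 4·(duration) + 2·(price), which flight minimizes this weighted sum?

S2

S1: 4·16.8 + 2·1151 = 2369.2
S2: 4·2.8 + 2·134 = 279.2
S3: 4·11.1 + 2·1275 = 2594.4
S4: 4·13.0 + 2·1008 = 2068.0
S5: 4·9.9 + 2·994 = 2027.6
S6: 4·9.4 + 2·510 = 1057.6
Lowest: S2 at 279.2.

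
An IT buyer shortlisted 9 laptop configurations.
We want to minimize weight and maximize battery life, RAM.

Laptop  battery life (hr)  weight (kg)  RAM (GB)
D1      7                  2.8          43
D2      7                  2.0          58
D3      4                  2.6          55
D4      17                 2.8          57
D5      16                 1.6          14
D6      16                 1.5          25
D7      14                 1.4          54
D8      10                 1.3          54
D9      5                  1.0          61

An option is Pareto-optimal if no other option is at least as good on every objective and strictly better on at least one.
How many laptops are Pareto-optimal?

D1: dominated by D2 (battery life 7≥7, weight 2.0≤2.8, RAM 58≥43).
D2: not dominated.
D3: dominated by D2 (battery life 7≥4, weight 2.0≤2.6, RAM 58≥55).
D4: not dominated (best battery life).
D5: dominated by D6 (battery life 16≥16, weight 1.5≤1.6, RAM 25≥14).
D6: not dominated.
D7: not dominated.
D8: not dominated.
D9: not dominated (best weight).
Pareto-optimal: D2, D4, D6, D7, D8, D9 → 6.

6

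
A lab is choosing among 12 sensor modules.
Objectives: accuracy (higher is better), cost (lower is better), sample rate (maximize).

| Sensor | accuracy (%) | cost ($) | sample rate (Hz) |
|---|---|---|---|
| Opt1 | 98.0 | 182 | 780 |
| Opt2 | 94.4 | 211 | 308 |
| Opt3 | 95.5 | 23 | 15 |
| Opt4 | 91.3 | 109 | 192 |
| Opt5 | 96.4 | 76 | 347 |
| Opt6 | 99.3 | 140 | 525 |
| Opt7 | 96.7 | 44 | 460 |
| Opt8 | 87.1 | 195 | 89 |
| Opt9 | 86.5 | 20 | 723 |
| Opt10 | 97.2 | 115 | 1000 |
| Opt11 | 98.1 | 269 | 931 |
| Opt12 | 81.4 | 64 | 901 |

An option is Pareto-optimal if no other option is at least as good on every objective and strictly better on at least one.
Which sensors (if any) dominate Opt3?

Opt1: worse on cost (182 vs 23).
Opt2: worse on accuracy (94.4 vs 95.5).
Opt4: worse on accuracy (91.3 vs 95.5).
Opt5: worse on cost (76 vs 23).
Opt6: worse on cost (140 vs 23).
Opt7: worse on cost (44 vs 23).
Opt8: worse on accuracy (87.1 vs 95.5).
Opt9: worse on accuracy (86.5 vs 95.5).
Opt10: worse on cost (115 vs 23).
Opt11: worse on cost (269 vs 23).
Opt12: worse on accuracy (81.4 vs 95.5).
No option dominates Opt3.

none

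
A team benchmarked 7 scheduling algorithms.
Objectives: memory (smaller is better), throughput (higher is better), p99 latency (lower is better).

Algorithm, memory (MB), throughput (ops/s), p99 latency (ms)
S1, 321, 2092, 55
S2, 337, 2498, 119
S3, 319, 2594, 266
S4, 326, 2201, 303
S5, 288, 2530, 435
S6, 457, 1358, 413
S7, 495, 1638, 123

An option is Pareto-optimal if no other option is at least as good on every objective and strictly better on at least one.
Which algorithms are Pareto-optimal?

S1: not dominated (best p99 latency).
S2: not dominated.
S3: not dominated (best throughput).
S4: dominated by S3 (memory 319≤326, throughput 2594≥2201, p99 latency 266≤303).
S5: not dominated (best memory).
S6: dominated by S1 (memory 321≤457, throughput 2092≥1358, p99 latency 55≤413).
S7: dominated by S1 (memory 321≤495, throughput 2092≥1638, p99 latency 55≤123).

S1, S2, S3, S5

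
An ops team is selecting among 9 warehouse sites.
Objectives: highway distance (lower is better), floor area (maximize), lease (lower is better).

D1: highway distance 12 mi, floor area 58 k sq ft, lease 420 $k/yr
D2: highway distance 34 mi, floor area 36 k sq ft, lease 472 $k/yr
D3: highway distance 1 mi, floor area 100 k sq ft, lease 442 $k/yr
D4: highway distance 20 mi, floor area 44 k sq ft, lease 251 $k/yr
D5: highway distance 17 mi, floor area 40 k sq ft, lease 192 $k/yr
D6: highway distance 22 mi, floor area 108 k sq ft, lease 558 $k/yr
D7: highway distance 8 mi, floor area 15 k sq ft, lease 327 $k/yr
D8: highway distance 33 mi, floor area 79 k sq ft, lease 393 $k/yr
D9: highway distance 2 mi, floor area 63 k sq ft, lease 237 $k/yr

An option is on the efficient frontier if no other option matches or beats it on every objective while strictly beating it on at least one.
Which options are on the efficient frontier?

D3, D5, D6, D8, D9

D1: dominated by D9 (highway distance 2≤12, floor area 63≥58, lease 237≤420).
D2: dominated by D1 (highway distance 12≤34, floor area 58≥36, lease 420≤472).
D3: not dominated (best highway distance).
D4: dominated by D9 (highway distance 2≤20, floor area 63≥44, lease 237≤251).
D5: not dominated (best lease).
D6: not dominated (best floor area).
D7: dominated by D9 (highway distance 2≤8, floor area 63≥15, lease 237≤327).
D8: not dominated.
D9: not dominated.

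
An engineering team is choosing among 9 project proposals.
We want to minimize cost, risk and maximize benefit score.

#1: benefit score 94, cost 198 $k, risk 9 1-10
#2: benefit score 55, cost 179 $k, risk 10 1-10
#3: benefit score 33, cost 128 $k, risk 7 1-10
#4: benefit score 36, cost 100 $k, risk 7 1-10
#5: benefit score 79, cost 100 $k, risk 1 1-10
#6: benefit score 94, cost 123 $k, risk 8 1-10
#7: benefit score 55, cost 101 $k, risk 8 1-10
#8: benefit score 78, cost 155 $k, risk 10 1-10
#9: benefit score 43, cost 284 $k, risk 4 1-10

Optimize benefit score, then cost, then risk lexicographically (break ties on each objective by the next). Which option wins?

#6

First maximize benefit score: best is 94, kept {#1, #6}.
Then minimize cost: best is 123, kept {#6}.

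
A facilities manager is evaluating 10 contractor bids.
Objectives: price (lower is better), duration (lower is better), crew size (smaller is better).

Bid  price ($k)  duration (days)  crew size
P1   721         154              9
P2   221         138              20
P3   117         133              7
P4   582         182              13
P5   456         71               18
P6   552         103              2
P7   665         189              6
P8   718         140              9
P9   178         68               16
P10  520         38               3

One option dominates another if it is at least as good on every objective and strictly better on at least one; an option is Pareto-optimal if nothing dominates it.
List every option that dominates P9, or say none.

P1: worse on price (721 vs 178).
P2: worse on price (221 vs 178).
P3: worse on duration (133 vs 68).
P4: worse on price (582 vs 178).
P5: worse on price (456 vs 178).
P6: worse on price (552 vs 178).
P7: worse on price (665 vs 178).
P8: worse on price (718 vs 178).
P10: worse on price (520 vs 178).
No option dominates P9.

none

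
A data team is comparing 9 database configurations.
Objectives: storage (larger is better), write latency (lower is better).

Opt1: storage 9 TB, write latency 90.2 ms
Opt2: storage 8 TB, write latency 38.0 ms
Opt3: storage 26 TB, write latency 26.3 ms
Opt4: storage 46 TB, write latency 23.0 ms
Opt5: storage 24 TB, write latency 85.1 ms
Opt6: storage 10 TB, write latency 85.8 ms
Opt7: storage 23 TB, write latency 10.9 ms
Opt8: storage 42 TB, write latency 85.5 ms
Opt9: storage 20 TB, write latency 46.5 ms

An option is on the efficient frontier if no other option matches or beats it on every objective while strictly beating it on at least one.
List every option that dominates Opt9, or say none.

Opt3: storage 26≥20, write latency 26.3≤46.5 — dominates Opt9.
Opt4: storage 46≥20, write latency 23.0≤46.5 — dominates Opt9.
Opt7: storage 23≥20, write latency 10.9≤46.5 — dominates Opt9.
Others (Opt1, Opt2, Opt5, Opt6, Opt8) are each worse than Opt9 on at least one objective.

Opt3, Opt4, Opt7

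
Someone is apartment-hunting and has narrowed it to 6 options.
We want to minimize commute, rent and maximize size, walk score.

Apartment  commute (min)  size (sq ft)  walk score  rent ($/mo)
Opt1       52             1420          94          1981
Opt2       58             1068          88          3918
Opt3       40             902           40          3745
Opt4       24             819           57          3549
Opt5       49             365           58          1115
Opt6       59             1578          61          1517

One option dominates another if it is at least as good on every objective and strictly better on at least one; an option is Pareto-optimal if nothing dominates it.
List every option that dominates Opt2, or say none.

Opt1: commute 52≤58, size 1420≥1068, walk score 94≥88, rent 1981≤3918 — dominates Opt2.
Others (Opt3, Opt4, Opt5, Opt6) are each worse than Opt2 on at least one objective.

Opt1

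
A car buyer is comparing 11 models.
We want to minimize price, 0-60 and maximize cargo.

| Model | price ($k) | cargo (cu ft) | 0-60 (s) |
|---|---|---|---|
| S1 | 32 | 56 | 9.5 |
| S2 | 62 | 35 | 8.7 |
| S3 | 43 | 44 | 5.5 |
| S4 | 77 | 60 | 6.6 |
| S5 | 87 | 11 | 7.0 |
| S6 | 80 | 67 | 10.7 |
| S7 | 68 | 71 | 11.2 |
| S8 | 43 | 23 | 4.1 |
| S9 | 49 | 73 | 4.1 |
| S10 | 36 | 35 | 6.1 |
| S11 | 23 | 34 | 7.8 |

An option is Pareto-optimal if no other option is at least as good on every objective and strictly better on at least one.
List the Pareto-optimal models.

S1, S3, S8, S9, S10, S11

S1: not dominated.
S2: dominated by S3 (price 43≤62, cargo 44≥35, 0-60 5.5≤8.7).
S3: not dominated.
S4: dominated by S9 (price 49≤77, cargo 73≥60, 0-60 4.1≤6.6).
S5: dominated by S3 (price 43≤87, cargo 44≥11, 0-60 5.5≤7.0).
S6: dominated by S9 (price 49≤80, cargo 73≥67, 0-60 4.1≤10.7).
S7: dominated by S9 (price 49≤68, cargo 73≥71, 0-60 4.1≤11.2).
S8: not dominated.
S9: not dominated (best cargo).
S10: not dominated.
S11: not dominated (best price).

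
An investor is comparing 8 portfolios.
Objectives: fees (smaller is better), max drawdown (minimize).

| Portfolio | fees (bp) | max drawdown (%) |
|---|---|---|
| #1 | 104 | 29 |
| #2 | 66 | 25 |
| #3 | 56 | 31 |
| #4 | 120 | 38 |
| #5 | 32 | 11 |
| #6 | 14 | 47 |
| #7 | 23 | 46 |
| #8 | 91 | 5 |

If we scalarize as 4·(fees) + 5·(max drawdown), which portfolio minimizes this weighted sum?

#5

#1: 4·104 + 5·29 = 561
#2: 4·66 + 5·25 = 389
#3: 4·56 + 5·31 = 379
#4: 4·120 + 5·38 = 670
#5: 4·32 + 5·11 = 183
#6: 4·14 + 5·47 = 291
#7: 4·23 + 5·46 = 322
#8: 4·91 + 5·5 = 389
Lowest: #5 at 183.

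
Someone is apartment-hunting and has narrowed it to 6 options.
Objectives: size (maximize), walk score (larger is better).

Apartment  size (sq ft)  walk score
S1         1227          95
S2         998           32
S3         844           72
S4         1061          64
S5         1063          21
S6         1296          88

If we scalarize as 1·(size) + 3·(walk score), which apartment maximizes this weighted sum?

S6

S1: 1·1227 + 3·95 = 1512
S2: 1·998 + 3·32 = 1094
S3: 1·844 + 3·72 = 1060
S4: 1·1061 + 3·64 = 1253
S5: 1·1063 + 3·21 = 1126
S6: 1·1296 + 3·88 = 1560
Highest: S6 at 1560.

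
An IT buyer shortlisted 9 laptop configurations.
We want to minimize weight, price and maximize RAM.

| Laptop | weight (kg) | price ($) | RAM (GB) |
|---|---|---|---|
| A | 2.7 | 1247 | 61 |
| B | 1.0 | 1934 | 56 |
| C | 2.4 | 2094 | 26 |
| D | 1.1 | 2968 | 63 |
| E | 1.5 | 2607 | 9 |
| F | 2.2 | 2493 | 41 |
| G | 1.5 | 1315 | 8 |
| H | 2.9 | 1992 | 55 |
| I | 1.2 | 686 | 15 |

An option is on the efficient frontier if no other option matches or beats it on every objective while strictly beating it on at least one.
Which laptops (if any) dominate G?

I

I: weight 1.2≤1.5, price 686≤1315, RAM 15≥8 — dominates G.
Others (A, B, C, D, E, F, H) are each worse than G on at least one objective.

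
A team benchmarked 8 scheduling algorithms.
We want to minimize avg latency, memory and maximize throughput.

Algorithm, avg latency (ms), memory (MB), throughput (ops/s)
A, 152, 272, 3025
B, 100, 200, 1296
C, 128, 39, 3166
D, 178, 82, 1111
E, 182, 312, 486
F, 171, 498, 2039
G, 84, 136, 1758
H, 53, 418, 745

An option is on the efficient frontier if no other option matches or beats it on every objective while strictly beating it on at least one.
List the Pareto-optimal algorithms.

C, G, H

A: dominated by C (avg latency 128≤152, memory 39≤272, throughput 3166≥3025).
B: dominated by G (avg latency 84≤100, memory 136≤200, throughput 1758≥1296).
C: not dominated (best memory).
D: dominated by C (avg latency 128≤178, memory 39≤82, throughput 3166≥1111).
E: dominated by A (avg latency 152≤182, memory 272≤312, throughput 3025≥486).
F: dominated by A (avg latency 152≤171, memory 272≤498, throughput 3025≥2039).
G: not dominated.
H: not dominated (best avg latency).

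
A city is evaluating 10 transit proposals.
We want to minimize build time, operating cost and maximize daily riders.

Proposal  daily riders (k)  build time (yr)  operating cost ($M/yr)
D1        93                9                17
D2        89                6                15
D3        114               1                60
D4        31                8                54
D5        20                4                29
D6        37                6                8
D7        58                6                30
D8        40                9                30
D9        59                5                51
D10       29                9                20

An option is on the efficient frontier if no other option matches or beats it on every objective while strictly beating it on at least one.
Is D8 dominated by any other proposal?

Yes

D1 vs D8: daily riders 93≥40, build time 9≤9, operating cost 17≤30 — D1 is at least as good on every objective and strictly better on at least one, so D1 dominates D8.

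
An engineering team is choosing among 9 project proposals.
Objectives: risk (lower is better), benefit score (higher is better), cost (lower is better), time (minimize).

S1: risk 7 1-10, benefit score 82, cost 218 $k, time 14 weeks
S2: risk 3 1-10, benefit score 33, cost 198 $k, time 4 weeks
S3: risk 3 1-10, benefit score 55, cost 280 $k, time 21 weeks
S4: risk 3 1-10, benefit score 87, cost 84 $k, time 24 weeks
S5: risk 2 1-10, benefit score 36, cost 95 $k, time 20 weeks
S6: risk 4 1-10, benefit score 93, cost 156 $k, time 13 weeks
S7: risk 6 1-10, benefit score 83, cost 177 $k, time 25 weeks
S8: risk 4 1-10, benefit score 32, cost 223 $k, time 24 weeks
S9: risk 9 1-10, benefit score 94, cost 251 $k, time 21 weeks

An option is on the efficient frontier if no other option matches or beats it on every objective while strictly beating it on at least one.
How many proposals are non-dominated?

6

S1: dominated by S6 (risk 4≤7, benefit score 93≥82, cost 156≤218, time 13≤14).
S2: not dominated (best time).
S3: not dominated.
S4: not dominated (best cost).
S5: not dominated (best risk).
S6: not dominated.
S7: dominated by S4 (risk 3≤6, benefit score 87≥83, cost 84≤177, time 24≤25).
S8: dominated by S2 (risk 3≤4, benefit score 33≥32, cost 198≤223, time 4≤24).
S9: not dominated (best benefit score).
Pareto-optimal: S2, S3, S4, S5, S6, S9 → 6.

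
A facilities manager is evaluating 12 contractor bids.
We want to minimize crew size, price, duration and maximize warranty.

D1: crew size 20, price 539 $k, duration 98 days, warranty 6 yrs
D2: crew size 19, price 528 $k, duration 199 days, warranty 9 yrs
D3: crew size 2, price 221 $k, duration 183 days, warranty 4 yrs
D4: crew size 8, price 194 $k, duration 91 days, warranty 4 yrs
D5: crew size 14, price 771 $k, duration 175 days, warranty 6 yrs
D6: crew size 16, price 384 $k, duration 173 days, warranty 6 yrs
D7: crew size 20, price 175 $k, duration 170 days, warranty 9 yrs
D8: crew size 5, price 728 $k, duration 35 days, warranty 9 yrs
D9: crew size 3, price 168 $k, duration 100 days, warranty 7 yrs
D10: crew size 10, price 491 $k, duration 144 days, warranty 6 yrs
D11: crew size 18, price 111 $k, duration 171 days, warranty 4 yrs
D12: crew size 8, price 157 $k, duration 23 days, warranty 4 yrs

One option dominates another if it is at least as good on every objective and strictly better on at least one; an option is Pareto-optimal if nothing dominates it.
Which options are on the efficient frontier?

D1, D2, D3, D7, D8, D9, D11, D12

D1: not dominated.
D2: not dominated.
D3: not dominated (best crew size).
D4: dominated by D12 (crew size 8≤8, price 157≤194, duration 23≤91, warranty 4≥4).
D5: dominated by D8 (crew size 5≤14, price 728≤771, duration 35≤175, warranty 9≥6).
D6: dominated by D9 (crew size 3≤16, price 168≤384, duration 100≤173, warranty 7≥6).
D7: not dominated.
D8: not dominated.
D9: not dominated.
D10: dominated by D9 (crew size 3≤10, price 168≤491, duration 100≤144, warranty 7≥6).
D11: not dominated (best price).
D12: not dominated (best duration).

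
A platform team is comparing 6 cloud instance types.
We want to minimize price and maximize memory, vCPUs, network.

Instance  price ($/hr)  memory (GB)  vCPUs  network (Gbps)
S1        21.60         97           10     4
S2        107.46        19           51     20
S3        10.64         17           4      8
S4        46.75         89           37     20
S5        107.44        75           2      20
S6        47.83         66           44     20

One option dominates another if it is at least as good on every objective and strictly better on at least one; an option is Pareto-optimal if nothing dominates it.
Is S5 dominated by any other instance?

S4 vs S5: price 46.75≤107.44, memory 89≥75, vCPUs 37≥2, network 20≥20 — S4 is at least as good on every objective and strictly better on at least one, so S4 dominates S5.

Yes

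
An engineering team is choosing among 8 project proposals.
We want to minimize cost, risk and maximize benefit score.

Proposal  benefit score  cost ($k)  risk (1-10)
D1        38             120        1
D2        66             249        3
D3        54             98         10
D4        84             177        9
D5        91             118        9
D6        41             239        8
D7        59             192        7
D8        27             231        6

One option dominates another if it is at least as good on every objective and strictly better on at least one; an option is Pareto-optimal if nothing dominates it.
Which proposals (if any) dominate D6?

D7

D7: benefit score 59≥41, cost 192≤239, risk 7≤8 — dominates D6.
Others (D1, D2, D3, D4, D5, D8) are each worse than D6 on at least one objective.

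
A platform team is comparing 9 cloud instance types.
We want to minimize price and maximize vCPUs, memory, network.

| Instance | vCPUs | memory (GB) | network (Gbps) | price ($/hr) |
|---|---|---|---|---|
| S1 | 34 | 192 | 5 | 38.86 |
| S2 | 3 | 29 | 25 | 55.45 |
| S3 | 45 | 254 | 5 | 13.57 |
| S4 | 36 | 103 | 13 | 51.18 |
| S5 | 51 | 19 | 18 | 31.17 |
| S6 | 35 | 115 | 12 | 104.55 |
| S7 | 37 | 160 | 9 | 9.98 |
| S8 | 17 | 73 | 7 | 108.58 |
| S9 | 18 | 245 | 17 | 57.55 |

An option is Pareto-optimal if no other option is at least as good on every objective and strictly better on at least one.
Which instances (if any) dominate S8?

S4, S6, S7, S9

S4: vCPUs 36≥17, memory 103≥73, network 13≥7, price 51.18≤108.58 — dominates S8.
S6: vCPUs 35≥17, memory 115≥73, network 12≥7, price 104.55≤108.58 — dominates S8.
S7: vCPUs 37≥17, memory 160≥73, network 9≥7, price 9.98≤108.58 — dominates S8.
S9: vCPUs 18≥17, memory 245≥73, network 17≥7, price 57.55≤108.58 — dominates S8.
Others (S1, S2, S3, S5) are each worse than S8 on at least one objective.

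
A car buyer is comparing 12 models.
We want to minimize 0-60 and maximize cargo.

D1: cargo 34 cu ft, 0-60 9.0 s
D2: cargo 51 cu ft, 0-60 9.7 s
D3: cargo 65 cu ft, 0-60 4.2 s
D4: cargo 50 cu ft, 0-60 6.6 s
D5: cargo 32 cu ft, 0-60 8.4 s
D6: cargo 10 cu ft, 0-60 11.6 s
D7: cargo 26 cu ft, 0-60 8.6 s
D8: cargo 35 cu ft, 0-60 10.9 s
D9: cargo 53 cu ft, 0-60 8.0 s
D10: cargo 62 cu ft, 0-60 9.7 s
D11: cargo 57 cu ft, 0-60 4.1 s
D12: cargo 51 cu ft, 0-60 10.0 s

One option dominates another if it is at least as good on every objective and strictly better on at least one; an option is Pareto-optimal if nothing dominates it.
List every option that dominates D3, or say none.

D1: worse on cargo (34 vs 65).
D2: worse on cargo (51 vs 65).
D4: worse on cargo (50 vs 65).
D5: worse on cargo (32 vs 65).
D6: worse on cargo (10 vs 65).
D7: worse on cargo (26 vs 65).
D8: worse on cargo (35 vs 65).
D9: worse on cargo (53 vs 65).
D10: worse on cargo (62 vs 65).
D11: worse on cargo (57 vs 65).
D12: worse on cargo (51 vs 65).
No option dominates D3.

none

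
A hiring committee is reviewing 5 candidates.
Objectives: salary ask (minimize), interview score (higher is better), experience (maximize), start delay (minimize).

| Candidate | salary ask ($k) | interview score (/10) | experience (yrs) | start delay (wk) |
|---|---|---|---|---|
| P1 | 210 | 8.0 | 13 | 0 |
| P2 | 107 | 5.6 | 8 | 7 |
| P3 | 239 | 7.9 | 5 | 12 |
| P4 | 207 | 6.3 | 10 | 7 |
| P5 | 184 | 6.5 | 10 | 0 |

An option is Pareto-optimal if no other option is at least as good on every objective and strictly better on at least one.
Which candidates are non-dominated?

P1: not dominated (best interview score).
P2: not dominated (best salary ask).
P3: dominated by P1 (salary ask 210≤239, interview score 8.0≥7.9, experience 13≥5, start delay 0≤12).
P4: dominated by P5 (salary ask 184≤207, interview score 6.5≥6.3, experience 10≥10, start delay 0≤7).
P5: not dominated.

P1, P2, P5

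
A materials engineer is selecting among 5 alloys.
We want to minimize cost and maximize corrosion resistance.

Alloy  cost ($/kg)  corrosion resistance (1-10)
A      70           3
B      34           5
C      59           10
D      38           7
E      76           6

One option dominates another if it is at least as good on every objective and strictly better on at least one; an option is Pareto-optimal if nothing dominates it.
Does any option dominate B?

A: worse on cost (70 vs 34).
C: worse on cost (59 vs 34).
D: worse on cost (38 vs 34).
E: worse on cost (76 vs 34).
No option is at least as good as B on every objective and strictly better on one.

No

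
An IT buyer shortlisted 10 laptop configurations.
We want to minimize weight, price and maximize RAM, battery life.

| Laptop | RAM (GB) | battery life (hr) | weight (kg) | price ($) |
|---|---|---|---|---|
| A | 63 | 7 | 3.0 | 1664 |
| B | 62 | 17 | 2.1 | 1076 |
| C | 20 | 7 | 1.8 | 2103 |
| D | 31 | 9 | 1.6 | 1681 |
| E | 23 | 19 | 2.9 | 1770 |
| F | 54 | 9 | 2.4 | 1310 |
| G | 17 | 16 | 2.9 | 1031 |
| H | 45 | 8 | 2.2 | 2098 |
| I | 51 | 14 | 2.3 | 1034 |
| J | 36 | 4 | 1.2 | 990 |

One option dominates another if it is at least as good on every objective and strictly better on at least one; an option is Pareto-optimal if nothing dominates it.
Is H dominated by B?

Yes

B vs H: RAM 62≥45, battery life 17≥8, weight 2.1≤2.2, price 1076≤2098 — B is at least as good on every objective with at least one strict improvement.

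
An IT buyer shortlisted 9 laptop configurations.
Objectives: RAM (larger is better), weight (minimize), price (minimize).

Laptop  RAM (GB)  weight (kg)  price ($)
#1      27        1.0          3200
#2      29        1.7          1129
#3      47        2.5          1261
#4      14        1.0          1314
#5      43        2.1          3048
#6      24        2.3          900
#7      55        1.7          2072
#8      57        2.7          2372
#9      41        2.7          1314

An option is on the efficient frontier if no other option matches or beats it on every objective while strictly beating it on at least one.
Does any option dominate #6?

#1: worse on price (3200 vs 900).
#2: worse on price (1129 vs 900).
#3: worse on weight (2.5 vs 2.3).
#4: worse on RAM (14 vs 24).
#5: worse on price (3048 vs 900).
#7: worse on price (2072 vs 900).
#8: worse on weight (2.7 vs 2.3).
#9: worse on weight (2.7 vs 2.3).
No option is at least as good as #6 on every objective and strictly better on one.

No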